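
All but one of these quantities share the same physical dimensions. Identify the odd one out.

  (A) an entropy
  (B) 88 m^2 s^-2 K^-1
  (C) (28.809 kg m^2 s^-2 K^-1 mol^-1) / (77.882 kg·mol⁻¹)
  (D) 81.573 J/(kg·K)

(A)

Work out the base dimensions of each:
  (A) [entropy] = kg·m²·s⁻²·K⁻¹
  (B) m²·s⁻²·K⁻¹
  (C) [kg·m²·s⁻²·K⁻¹·mol⁻¹] / [kg·mol⁻¹] = m²·s⁻²·K⁻¹
  (D) J·kg⁻¹·K⁻¹ = N·m·kg⁻¹·K⁻¹ = m²·s⁻²·K⁻¹
All reduce to m²·s⁻²·K⁻¹ except (A), which is kg·m²·s⁻²·K⁻¹.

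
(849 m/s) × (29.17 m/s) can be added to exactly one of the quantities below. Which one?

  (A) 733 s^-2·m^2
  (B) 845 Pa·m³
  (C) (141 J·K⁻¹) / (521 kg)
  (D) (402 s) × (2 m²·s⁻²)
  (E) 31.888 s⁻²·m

(A)

Reference: [m·s⁻¹] · [m·s⁻¹] = m²·s⁻².
Each option:
  (A) m²·s⁻²  ← same
  (B) Pa·m³ = N·m⁻²·m³ = kg·m²·s⁻²
  (C) [kg·m²·s⁻²·K⁻¹] / [kg] = m²·s⁻²·K⁻¹
  (D) [s] · [m²·s⁻²] = m²·s⁻¹
  (E) m·s⁻²
Only (A) matches m²·s⁻².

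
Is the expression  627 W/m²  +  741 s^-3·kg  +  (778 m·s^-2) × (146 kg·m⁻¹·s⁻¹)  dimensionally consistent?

Work out the base dimensions of each:
  627 W/m²:  W·m⁻² = J·s⁻¹·m⁻² = kg·s⁻³
  741 s^-3·kg:  kg·s⁻³
  (778 m·s^-2) × (146 kg·m⁻¹·s⁻¹):  [m·s⁻²] · [kg·m⁻¹·s⁻¹] = kg·s⁻³
Every term reduces to kg·s⁻³.

Yes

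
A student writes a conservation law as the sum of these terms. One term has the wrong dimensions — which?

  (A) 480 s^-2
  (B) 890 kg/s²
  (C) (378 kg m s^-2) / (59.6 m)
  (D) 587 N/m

(A)

Expand each in SI base units:
  (A) s⁻²
  (B) kg·s⁻²
  (C) [kg·m·s⁻²] / [m] = kg·s⁻²
  (D) N·m⁻¹ = kg·m·s⁻²·m⁻¹ = kg·s⁻²
All reduce to kg·s⁻² except (A), which is s⁻².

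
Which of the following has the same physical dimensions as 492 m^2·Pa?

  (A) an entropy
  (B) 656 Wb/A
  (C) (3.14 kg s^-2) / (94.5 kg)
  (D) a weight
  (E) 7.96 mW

(D)

Reference: Pa·m² = N·m⁻²·m² = kg·m·s⁻².
Each option:
  (A) [entropy] = kg·m²·s⁻²·K⁻¹
  (B) Wb·A⁻¹ = V·s·A⁻¹ = kg·m²·s⁻²·A⁻²
  (C) [kg·s⁻²] / [kg] = s⁻²
  (D) [weight] = kg·m·s⁻²  ← same
  (E) W = J·s⁻¹ = kg·m²·s⁻³
Only (D) matches kg·m·s⁻².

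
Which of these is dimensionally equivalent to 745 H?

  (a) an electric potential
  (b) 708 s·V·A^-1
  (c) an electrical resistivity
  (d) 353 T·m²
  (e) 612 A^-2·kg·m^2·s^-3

Reference: H = V·s·A⁻¹ = kg·m²·s⁻²·A⁻².
Each option:
  (a) [electric potential] = kg·m²·s⁻³·A⁻¹
  (b) V·s·A⁻¹ = J·C⁻¹·s·A⁻¹ = kg·m²·s⁻²·A⁻²  ← same
  (c) [electrical resistivity] = kg·m³·s⁻³·A⁻²
  (d) T·m² = Wb·m⁻²·m² = kg·m²·s⁻²·A⁻¹
  (e) kg·m²·s⁻³·A⁻²
Only (b) matches kg·m²·s⁻²·A⁻².

(b)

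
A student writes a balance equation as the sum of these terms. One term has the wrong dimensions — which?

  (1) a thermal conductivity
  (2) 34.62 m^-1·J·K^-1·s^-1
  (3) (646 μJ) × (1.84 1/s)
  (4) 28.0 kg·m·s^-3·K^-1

Reduce each to base SI dimensions:
  (1) [thermal conductivity] = kg·m·s⁻³·K⁻¹
  (2) J·s⁻¹·m⁻¹·K⁻¹ = N·m·s⁻¹·m⁻¹·K⁻¹ = kg·m·s⁻³·K⁻¹
  (3) [kg·m²·s⁻²] · [s⁻¹] = kg·m²·s⁻³
  (4) kg·m·s⁻³·K⁻¹
All reduce to kg·m·s⁻³·K⁻¹ except (3), which is kg·m²·s⁻³.

(3)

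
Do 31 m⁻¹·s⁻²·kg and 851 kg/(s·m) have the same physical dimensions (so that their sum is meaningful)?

Dimensions:
  31 m⁻¹·s⁻²·kg:  kg·m⁻¹·s⁻²
  851 kg/(s·m):  kg·m⁻¹·s⁻¹
kg·m⁻¹·s⁻² ≠ kg·m⁻¹·s⁻¹, so they cannot be added.

No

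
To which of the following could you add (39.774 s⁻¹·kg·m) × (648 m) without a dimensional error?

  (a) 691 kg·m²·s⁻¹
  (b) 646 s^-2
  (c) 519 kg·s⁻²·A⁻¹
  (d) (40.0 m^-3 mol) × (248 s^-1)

Reference: [kg·m·s⁻¹] · [m] = kg·m²·s⁻¹.
Each option:
  (a) kg·m²·s⁻¹  ← same
  (b) s⁻²
  (c) kg·s⁻²·A⁻¹
  (d) [m⁻³·mol] · [s⁻¹] = m⁻³·s⁻¹·mol
Only (a) matches kg·m²·s⁻¹.

(a)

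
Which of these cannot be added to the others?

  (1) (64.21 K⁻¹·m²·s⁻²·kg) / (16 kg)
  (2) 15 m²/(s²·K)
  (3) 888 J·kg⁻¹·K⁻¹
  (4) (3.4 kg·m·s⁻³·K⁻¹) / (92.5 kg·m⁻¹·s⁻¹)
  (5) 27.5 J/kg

(5)

Dimensions:
  (1) [kg·m²·s⁻²·K⁻¹] / [kg] = m²·s⁻²·K⁻¹
  (2) m²·s⁻²·K⁻¹
  (3) J·kg⁻¹·K⁻¹ = N·m·kg⁻¹·K⁻¹ = m²·s⁻²·K⁻¹
  (4) [kg·m·s⁻³·K⁻¹] / [kg·m⁻¹·s⁻¹] = m²·s⁻²·K⁻¹
  (5) J·kg⁻¹ = N·m·kg⁻¹ = m²·s⁻²
All reduce to m²·s⁻²·K⁻¹ except (5), which is m²·s⁻².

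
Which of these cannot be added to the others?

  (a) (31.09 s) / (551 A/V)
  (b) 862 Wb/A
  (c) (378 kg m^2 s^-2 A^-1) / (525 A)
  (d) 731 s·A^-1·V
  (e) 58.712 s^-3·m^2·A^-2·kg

(e)

In SI base units:
  (a) [s] / [kg⁻¹·m⁻²·s³·A²] = kg·m²·s⁻²·A⁻²
  (b) Wb·A⁻¹ = V·s·A⁻¹ = kg·m²·s⁻²·A⁻²
  (c) [kg·m²·s⁻²·A⁻¹] / [A] = kg·m²·s⁻²·A⁻²
  (d) V·s·A⁻¹ = J·C⁻¹·s·A⁻¹ = kg·m²·s⁻²·A⁻²
  (e) kg·m²·s⁻³·A⁻²
All reduce to kg·m²·s⁻²·A⁻² except (e), which is kg·m²·s⁻³·A⁻².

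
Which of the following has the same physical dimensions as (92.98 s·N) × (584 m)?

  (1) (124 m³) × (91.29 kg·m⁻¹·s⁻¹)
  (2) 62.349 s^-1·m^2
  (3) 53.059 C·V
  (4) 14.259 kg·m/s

Reference: [kg·m·s⁻¹] · [m] = kg·m²·s⁻¹.
Each option:
  (1) [m³] · [kg·m⁻¹·s⁻¹] = kg·m²·s⁻¹  ← same
  (2) m²·s⁻¹
  (3) C·V = s·A·J·C⁻¹ = kg·m²·s⁻²
  (4) kg·m·s⁻¹
Only (1) matches kg·m²·s⁻¹.

(1)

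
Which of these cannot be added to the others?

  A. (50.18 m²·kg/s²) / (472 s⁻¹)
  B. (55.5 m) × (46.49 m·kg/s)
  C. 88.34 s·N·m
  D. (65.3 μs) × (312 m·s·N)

D.

Expand each in SI base units:
  A. [kg·m²·s⁻²] / [s⁻¹] = kg·m²·s⁻¹
  B. [m] · [kg·m·s⁻¹] = kg·m²·s⁻¹
  C. N·m·s = kg·m·s⁻²·m·s = kg·m²·s⁻¹
  D. [s] · [kg·m²·s⁻¹] = kg·m²
All reduce to kg·m²·s⁻¹ except D., which is kg·m².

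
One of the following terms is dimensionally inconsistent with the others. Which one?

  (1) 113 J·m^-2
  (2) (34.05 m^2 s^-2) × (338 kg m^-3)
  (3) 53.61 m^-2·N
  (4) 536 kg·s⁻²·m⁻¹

In SI base units:
  (1) J·m⁻² = N·m·m⁻² = kg·s⁻²
  (2) [m²·s⁻²] · [kg·m⁻³] = kg·m⁻¹·s⁻²
  (3) N·m⁻² = kg·m·s⁻²·m⁻² = kg·m⁻¹·s⁻²
  (4) kg·m⁻¹·s⁻²
All reduce to kg·m⁻¹·s⁻² except (1), which is kg·s⁻².

(1)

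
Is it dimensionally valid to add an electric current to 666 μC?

No

Reduce each to base SI dimensions:
  an electric current:  [electric current] = A
  666 μC:  C = s·A
A ≠ s·A, so they cannot be added.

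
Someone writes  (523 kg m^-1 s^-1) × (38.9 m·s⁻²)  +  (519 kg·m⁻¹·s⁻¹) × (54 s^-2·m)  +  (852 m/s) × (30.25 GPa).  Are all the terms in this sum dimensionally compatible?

Work out the base dimensions of each:
  (523 kg m^-1 s^-1) × (38.9 m·s⁻²):  [kg·m⁻¹·s⁻¹] · [m·s⁻²] = kg·s⁻³
  (519 kg·m⁻¹·s⁻¹) × (54 s^-2·m):  [kg·m⁻¹·s⁻¹] · [m·s⁻²] = kg·s⁻³
  (852 m/s) × (30.25 GPa):  [m·s⁻¹] · [kg·m⁻¹·s⁻²] = kg·s⁻³
Every term reduces to kg·s⁻³.

Yes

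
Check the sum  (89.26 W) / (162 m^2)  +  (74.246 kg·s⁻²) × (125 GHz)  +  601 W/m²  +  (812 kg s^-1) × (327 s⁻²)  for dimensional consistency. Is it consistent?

Dimensions:
  (89.26 W) / (162 m^2):  [kg·m²·s⁻³] / [m²] = kg·s⁻³
  (74.246 kg·s⁻²) × (125 GHz):  [kg·s⁻²] · [s⁻¹] = kg·s⁻³
  601 W/m²:  W·m⁻² = J·s⁻¹·m⁻² = kg·s⁻³
  (812 kg s^-1) × (327 s⁻²):  [kg·s⁻¹] · [s⁻²] = kg·s⁻³
Every term reduces to kg·s⁻³.

Yes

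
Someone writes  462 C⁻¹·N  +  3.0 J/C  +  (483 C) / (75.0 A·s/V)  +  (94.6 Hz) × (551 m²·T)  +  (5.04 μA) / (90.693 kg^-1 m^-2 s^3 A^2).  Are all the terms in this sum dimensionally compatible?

No

Dimensions:
  462 C⁻¹·N:  N·C⁻¹ = kg·m·s⁻²·(s·A)⁻¹ = kg·m·s⁻³·A⁻¹
  3.0 J/C:  J·C⁻¹ = N·m·(s·A)⁻¹ = kg·m²·s⁻³·A⁻¹
  (483 C) / (75.0 A·s/V):  [s·A] / [kg⁻¹·m⁻²·s⁴·A²] = kg·m²·s⁻³·A⁻¹
  (94.6 Hz) × (551 m²·T):  [s⁻¹] · [kg·m²·s⁻²·A⁻¹] = kg·m²·s⁻³·A⁻¹
  (5.04 μA) / (90.693 kg^-1 m^-2 s^3 A^2):  [A] / [kg⁻¹·m⁻²·s³·A²] = kg·m²·s⁻³·A⁻¹
The terms do not share a single dimension (kg·m²·s⁻³·A⁻¹ vs kg·m·s⁻³·A⁻¹).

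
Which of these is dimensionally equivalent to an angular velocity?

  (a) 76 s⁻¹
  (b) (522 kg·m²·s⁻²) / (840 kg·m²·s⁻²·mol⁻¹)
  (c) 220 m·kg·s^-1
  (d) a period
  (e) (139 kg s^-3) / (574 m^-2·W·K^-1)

Reference: [angular velocity] = s⁻¹.
Each option:
  (a) s⁻¹  ← same
  (b) [kg·m²·s⁻²] / [kg·m²·s⁻²·mol⁻¹] = mol
  (c) kg·m·s⁻¹
  (d) [period] = s
  (e) [kg·s⁻³] / [kg·s⁻³·K⁻¹] = K
Only (a) matches s⁻¹.

(a)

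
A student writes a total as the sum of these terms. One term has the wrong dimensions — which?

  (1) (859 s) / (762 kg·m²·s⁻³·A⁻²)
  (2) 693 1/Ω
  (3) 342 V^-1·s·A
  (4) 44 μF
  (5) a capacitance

Expand each in SI base units:
  (1) [s] / [kg·m²·s⁻³·A⁻²] = kg⁻¹·m⁻²·s⁴·A²
  (2) Ω⁻¹ = (V·A⁻¹)⁻¹ = kg⁻¹·m⁻²·s³·A²
  (3) A·s·V⁻¹ = A·s·(J·C⁻¹)⁻¹ = kg⁻¹·m⁻²·s⁴·A²
  (4) F = C·V⁻¹ = kg⁻¹·m⁻²·s⁴·A²
  (5) [capacitance] = kg⁻¹·m⁻²·s⁴·A²
All reduce to kg⁻¹·m⁻²·s⁴·A² except (2), which is kg⁻¹·m⁻²·s³·A².

(2)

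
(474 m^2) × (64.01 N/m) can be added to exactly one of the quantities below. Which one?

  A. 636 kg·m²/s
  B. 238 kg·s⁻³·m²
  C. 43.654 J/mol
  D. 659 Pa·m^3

Reference: [m²] · [kg·s⁻²] = kg·m²·s⁻².
Each option:
  A. kg·m²·s⁻¹
  B. kg·m²·s⁻³
  C. J·mol⁻¹ = N·m·mol⁻¹ = kg·m²·s⁻²·mol⁻¹
  D. Pa·m³ = N·m⁻²·m³ = kg·m²·s⁻²  ← same
Only D. matches kg·m²·s⁻².

D.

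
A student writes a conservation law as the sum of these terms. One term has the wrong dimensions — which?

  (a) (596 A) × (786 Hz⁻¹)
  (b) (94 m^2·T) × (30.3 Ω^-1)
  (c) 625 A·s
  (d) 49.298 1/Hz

(d)

Reduce each to base SI dimensions:
  (a) [A] · [s] = s·A
  (b) [kg·m²·s⁻²·A⁻¹] · [kg⁻¹·m⁻²·s³·A²] = s·A
  (c) A·s = s·A
  (d) Hz⁻¹ = (s⁻¹)⁻¹ = s
All reduce to s·A except (d), which is s.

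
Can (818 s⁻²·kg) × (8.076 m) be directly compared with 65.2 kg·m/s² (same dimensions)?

Yes

Work out the base dimensions of each:
  (818 s⁻²·kg) × (8.076 m):  [kg·s⁻²] · [m] = kg·m·s⁻²
  65.2 kg·m/s²:  kg·m·s⁻²
Both are kg·m·s⁻², so they have the same dimensions and can be added.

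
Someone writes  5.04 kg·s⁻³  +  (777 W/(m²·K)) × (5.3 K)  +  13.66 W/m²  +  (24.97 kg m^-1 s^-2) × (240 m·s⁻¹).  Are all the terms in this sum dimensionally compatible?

Reduce each to base SI dimensions:
  5.04 kg·s⁻³:  kg·s⁻³
  (777 W/(m²·K)) × (5.3 K):  [kg·s⁻³·K⁻¹] · [K] = kg·s⁻³
  13.66 W/m²:  W·m⁻² = J·s⁻¹·m⁻² = kg·s⁻³
  (24.97 kg m^-1 s^-2) × (240 m·s⁻¹):  [kg·m⁻¹·s⁻²] · [m·s⁻¹] = kg·s⁻³
Every term reduces to kg·s⁻³.

Yes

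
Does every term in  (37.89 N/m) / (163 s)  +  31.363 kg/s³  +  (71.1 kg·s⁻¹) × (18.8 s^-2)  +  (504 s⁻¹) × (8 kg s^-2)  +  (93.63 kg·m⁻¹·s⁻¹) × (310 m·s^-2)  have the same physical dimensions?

In SI base units:
  (37.89 N/m) / (163 s):  [kg·s⁻²] / [s] = kg·s⁻³
  31.363 kg/s³:  kg·s⁻³
  (71.1 kg·s⁻¹) × (18.8 s^-2):  [kg·s⁻¹] · [s⁻²] = kg·s⁻³
  (504 s⁻¹) × (8 kg s^-2):  [s⁻¹] · [kg·s⁻²] = kg·s⁻³
  (93.63 kg·m⁻¹·s⁻¹) × (310 m·s^-2):  [kg·m⁻¹·s⁻¹] · [m·s⁻²] = kg·s⁻³
Every term reduces to kg·s⁻³.

Yes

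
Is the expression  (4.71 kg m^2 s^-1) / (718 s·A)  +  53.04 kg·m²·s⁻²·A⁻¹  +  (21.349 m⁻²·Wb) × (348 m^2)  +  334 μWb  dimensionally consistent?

Expand each in SI base units:
  (4.71 kg m^2 s^-1) / (718 s·A):  [kg·m²·s⁻¹] / [s·A] = kg·m²·s⁻²·A⁻¹
  53.04 kg·m²·s⁻²·A⁻¹:  kg·m²·s⁻²·A⁻¹
  (21.349 m⁻²·Wb) × (348 m^2):  [kg·s⁻²·A⁻¹] · [m²] = kg·m²·s⁻²·A⁻¹
  334 μWb:  Wb = V·s = kg·m²·s⁻²·A⁻¹
Every term reduces to kg·m²·s⁻²·A⁻¹.

Yes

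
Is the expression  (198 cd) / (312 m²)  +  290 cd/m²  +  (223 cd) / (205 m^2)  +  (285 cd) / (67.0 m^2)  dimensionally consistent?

Reduce each to base SI dimensions:
  (198 cd) / (312 m²):  [cd] / [m²] = m⁻²·cd
  290 cd/m²:  cd·m⁻² = m⁻²·cd
  (223 cd) / (205 m^2):  [cd] / [m²] = m⁻²·cd
  (285 cd) / (67.0 m^2):  [cd] / [m²] = m⁻²·cd
Every term reduces to m⁻²·cd.

Yes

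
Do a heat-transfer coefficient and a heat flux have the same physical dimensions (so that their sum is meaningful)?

No

Reduce each to base SI dimensions:
  a heat-transfer coefficient:  [heat-transfer coefficient] = kg·s⁻³·K⁻¹
  a heat flux:  [heat flux] = kg·s⁻³
kg·s⁻³·K⁻¹ ≠ kg·s⁻³, so they cannot be added.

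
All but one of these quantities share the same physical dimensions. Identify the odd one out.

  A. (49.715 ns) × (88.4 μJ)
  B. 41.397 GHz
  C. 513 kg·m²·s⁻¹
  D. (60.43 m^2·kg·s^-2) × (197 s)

Expand each in SI base units:
  A. [s] · [kg·m²·s⁻²] = kg·m²·s⁻¹
  B. Hz = s⁻¹
  C. kg·m²·s⁻¹
  D. [kg·m²·s⁻²] · [s] = kg·m²·s⁻¹
All reduce to kg·m²·s⁻¹ except B., which is s⁻¹.

B.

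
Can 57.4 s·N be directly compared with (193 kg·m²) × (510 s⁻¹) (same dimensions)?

Dimensions:
  57.4 s·N:  N·s = kg·m·s⁻²·s = kg·m·s⁻¹
  (193 kg·m²) × (510 s⁻¹):  [kg·m²] · [s⁻¹] = kg·m²·s⁻¹
kg·m·s⁻¹ ≠ kg·m²·s⁻¹, so they cannot be added.

No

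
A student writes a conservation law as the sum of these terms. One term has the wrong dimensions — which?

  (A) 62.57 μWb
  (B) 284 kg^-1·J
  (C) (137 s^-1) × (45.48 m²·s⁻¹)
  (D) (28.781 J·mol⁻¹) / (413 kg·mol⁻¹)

In SI base units:
  (A) Wb = V·s = kg·m²·s⁻²·A⁻¹
  (B) J·kg⁻¹ = N·m·kg⁻¹ = m²·s⁻²
  (C) [s⁻¹] · [m²·s⁻¹] = m²·s⁻²
  (D) [kg·m²·s⁻²·mol⁻¹] / [kg·mol⁻¹] = m²·s⁻²
All reduce to m²·s⁻² except (A), which is kg·m²·s⁻²·A⁻¹.

(A)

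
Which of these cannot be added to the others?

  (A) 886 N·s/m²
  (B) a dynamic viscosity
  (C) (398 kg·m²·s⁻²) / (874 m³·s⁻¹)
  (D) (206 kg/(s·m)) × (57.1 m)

(D)

Reduce each to base SI dimensions:
  (A) N·s·m⁻² = kg·m·s⁻²·s·m⁻² = kg·m⁻¹·s⁻¹
  (B) [dynamic viscosity] = kg·m⁻¹·s⁻¹
  (C) [kg·m²·s⁻²] / [m³·s⁻¹] = kg·m⁻¹·s⁻¹
  (D) [kg·m⁻¹·s⁻¹] · [m] = kg·s⁻¹
All reduce to kg·m⁻¹·s⁻¹ except (D), which is kg·s⁻¹.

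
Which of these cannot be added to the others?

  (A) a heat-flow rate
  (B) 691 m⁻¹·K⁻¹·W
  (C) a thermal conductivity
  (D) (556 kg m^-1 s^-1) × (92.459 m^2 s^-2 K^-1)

Expand each in SI base units:
  (A) [heat-flow rate] = kg·m²·s⁻³
  (B) W·m⁻¹·K⁻¹ = J·s⁻¹·m⁻¹·K⁻¹ = kg·m·s⁻³·K⁻¹
  (C) [thermal conductivity] = kg·m·s⁻³·K⁻¹
  (D) [kg·m⁻¹·s⁻¹] · [m²·s⁻²·K⁻¹] = kg·m·s⁻³·K⁻¹
All reduce to kg·m·s⁻³·K⁻¹ except (A), which is kg·m²·s⁻³.

(A)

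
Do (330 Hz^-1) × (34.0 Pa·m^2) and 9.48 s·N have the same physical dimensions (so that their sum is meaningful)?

Expand each in SI base units:
  (330 Hz^-1) × (34.0 Pa·m^2):  [s] · [kg·m·s⁻²] = kg·m·s⁻¹
  9.48 s·N:  N·s = kg·m·s⁻²·s = kg·m·s⁻¹
Both are kg·m·s⁻¹, so they have the same dimensions and can be added.

Yes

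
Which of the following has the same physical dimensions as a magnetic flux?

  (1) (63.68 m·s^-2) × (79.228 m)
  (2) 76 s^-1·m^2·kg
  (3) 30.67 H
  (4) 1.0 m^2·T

(4)

Reference: [magnetic flux] = kg·m²·s⁻²·A⁻¹.
Each option:
  (1) [m·s⁻²] · [m] = m²·s⁻²
  (2) kg·m²·s⁻¹
  (3) H = V·s·A⁻¹ = kg·m²·s⁻²·A⁻²
  (4) T·m² = Wb·m⁻²·m² = kg·m²·s⁻²·A⁻¹  ← same
Only (4) matches kg·m²·s⁻²·A⁻¹.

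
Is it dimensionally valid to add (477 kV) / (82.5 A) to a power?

Expand each in SI base units:
  (477 kV) / (82.5 A):  [kg·m²·s⁻³·A⁻¹] / [A] = kg·m²·s⁻³·A⁻²
  a power:  [power] = kg·m²·s⁻³
kg·m²·s⁻³·A⁻² ≠ kg·m²·s⁻³, so they cannot be added.

No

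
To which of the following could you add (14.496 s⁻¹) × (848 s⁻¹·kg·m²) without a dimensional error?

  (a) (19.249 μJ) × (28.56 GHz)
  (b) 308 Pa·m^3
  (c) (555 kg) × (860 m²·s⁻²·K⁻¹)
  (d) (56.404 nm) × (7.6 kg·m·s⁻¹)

(b)

Reference: [s⁻¹] · [kg·m²·s⁻¹] = kg·m²·s⁻².
Each option:
  (a) [kg·m²·s⁻²] · [s⁻¹] = kg·m²·s⁻³
  (b) Pa·m³ = N·m⁻²·m³ = kg·m²·s⁻²  ← same
  (c) [kg] · [m²·s⁻²·K⁻¹] = kg·m²·s⁻²·K⁻¹
  (d) [m] · [kg·m·s⁻¹] = kg·m²·s⁻¹
Only (b) matches kg·m²·s⁻².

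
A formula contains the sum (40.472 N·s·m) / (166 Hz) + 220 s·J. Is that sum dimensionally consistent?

Expand each in SI base units:
  (40.472 N·s·m) / (166 Hz):  [kg·m²·s⁻¹] / [s⁻¹] = kg·m²
  220 s·J:  J·s = N·m·s = kg·m²·s⁻¹
kg·m² ≠ kg·m²·s⁻¹, so they cannot be added.

No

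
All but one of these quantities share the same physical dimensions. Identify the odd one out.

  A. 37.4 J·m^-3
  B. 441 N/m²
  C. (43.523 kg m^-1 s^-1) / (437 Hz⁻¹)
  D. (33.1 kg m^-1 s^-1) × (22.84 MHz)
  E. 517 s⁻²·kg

Dimensions:
  A. J·m⁻³ = N·m·m⁻³ = kg·m⁻¹·s⁻²
  B. N·m⁻² = kg·m·s⁻²·m⁻² = kg·m⁻¹·s⁻²
  C. [kg·m⁻¹·s⁻¹] / [s] = kg·m⁻¹·s⁻²
  D. [kg·m⁻¹·s⁻¹] · [s⁻¹] = kg·m⁻¹·s⁻²
  E. kg·s⁻²
All reduce to kg·m⁻¹·s⁻² except E., which is kg·s⁻².

E.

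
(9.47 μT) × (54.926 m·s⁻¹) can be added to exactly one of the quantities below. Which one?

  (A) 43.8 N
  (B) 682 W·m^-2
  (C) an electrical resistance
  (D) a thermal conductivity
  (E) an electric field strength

Reference: [kg·s⁻²·A⁻¹] · [m·s⁻¹] = kg·m·s⁻³·A⁻¹.
Each option:
  (A) N = kg·m·s⁻²
  (B) W·m⁻² = J·s⁻¹·m⁻² = kg·s⁻³
  (C) [electrical resistance] = kg·m²·s⁻³·A⁻²
  (D) [thermal conductivity] = kg·m·s⁻³·K⁻¹
  (E) [electric field strength] = kg·m·s⁻³·A⁻¹  ← same
Only (E) matches kg·m·s⁻³·A⁻¹.

(E)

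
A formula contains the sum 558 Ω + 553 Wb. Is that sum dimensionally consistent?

No

Expand each in SI base units:
  558 Ω:  Ω = V·A⁻¹ = kg·m²·s⁻³·A⁻²
  553 Wb:  Wb = V·s = kg·m²·s⁻²·A⁻¹
kg·m²·s⁻³·A⁻² ≠ kg·m²·s⁻²·A⁻¹, so they cannot be added.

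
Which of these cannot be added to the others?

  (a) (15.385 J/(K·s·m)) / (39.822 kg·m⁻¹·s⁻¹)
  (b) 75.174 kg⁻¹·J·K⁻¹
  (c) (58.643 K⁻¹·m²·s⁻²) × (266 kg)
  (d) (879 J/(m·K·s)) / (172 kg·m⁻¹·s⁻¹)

Expand each in SI base units:
  (a) [kg·m·s⁻³·K⁻¹] / [kg·m⁻¹·s⁻¹] = m²·s⁻²·K⁻¹
  (b) J·kg⁻¹·K⁻¹ = N·m·kg⁻¹·K⁻¹ = m²·s⁻²·K⁻¹
  (c) [m²·s⁻²·K⁻¹] · [kg] = kg·m²·s⁻²·K⁻¹
  (d) [kg·m·s⁻³·K⁻¹] / [kg·m⁻¹·s⁻¹] = m²·s⁻²·K⁻¹
All reduce to m²·s⁻²·K⁻¹ except (c), which is kg·m²·s⁻²·K⁻¹.

(c)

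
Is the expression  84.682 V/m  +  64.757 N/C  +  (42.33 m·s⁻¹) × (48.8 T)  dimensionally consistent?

Yes

Dimensions:
  84.682 V/m:  V·m⁻¹ = J·C⁻¹·m⁻¹ = kg·m·s⁻³·A⁻¹
  64.757 N/C:  N·C⁻¹ = kg·m·s⁻²·(s·A)⁻¹ = kg·m·s⁻³·A⁻¹
  (42.33 m·s⁻¹) × (48.8 T):  [m·s⁻¹] · [kg·s⁻²·A⁻¹] = kg·m·s⁻³·A⁻¹
Every term reduces to kg·m·s⁻³·A⁻¹.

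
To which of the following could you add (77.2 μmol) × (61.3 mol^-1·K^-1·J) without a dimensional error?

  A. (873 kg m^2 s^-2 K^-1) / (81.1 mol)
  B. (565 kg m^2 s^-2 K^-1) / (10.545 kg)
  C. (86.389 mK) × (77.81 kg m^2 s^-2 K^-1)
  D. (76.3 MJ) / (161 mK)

Reference: [mol] · [kg·m²·s⁻²·K⁻¹·mol⁻¹] = kg·m²·s⁻²·K⁻¹.
Each option:
  A. [kg·m²·s⁻²·K⁻¹] / [mol] = kg·m²·s⁻²·K⁻¹·mol⁻¹
  B. [kg·m²·s⁻²·K⁻¹] / [kg] = m²·s⁻²·K⁻¹
  C. [K] · [kg·m²·s⁻²·K⁻¹] = kg·m²·s⁻²
  D. [kg·m²·s⁻²] / [K] = kg·m²·s⁻²·K⁻¹  ← same
Only D. matches kg·m²·s⁻²·K⁻¹.

D.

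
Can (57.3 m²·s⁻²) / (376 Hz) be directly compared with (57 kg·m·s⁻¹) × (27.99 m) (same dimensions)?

No

Expand each in SI base units:
  (57.3 m²·s⁻²) / (376 Hz):  [m²·s⁻²] / [s⁻¹] = m²·s⁻¹
  (57 kg·m·s⁻¹) × (27.99 m):  [kg·m·s⁻¹] · [m] = kg·m²·s⁻¹
m²·s⁻¹ ≠ kg·m²·s⁻¹, so they cannot be added.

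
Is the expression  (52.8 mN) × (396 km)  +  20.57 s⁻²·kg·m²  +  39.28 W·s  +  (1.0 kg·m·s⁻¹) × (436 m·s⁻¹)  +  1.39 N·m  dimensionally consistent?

Yes

Dimensions:
  (52.8 mN) × (396 km):  [kg·m·s⁻²] · [m] = kg·m²·s⁻²
  20.57 s⁻²·kg·m²:  kg·m²·s⁻²
  39.28 W·s:  W·s = J·s⁻¹·s = kg·m²·s⁻²
  (1.0 kg·m·s⁻¹) × (436 m·s⁻¹):  [kg·m·s⁻¹] · [m·s⁻¹] = kg·m²·s⁻²
  1.39 N·m:  N·m = kg·m·s⁻²·m = kg·m²·s⁻²
Every term reduces to kg·m²·s⁻².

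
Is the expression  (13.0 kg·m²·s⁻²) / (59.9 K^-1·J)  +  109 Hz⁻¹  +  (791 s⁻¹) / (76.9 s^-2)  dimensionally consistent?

No

Expand each in SI base units:
  (13.0 kg·m²·s⁻²) / (59.9 K^-1·J):  [kg·m²·s⁻²] / [kg·m²·s⁻²·K⁻¹] = K
  109 Hz⁻¹:  Hz⁻¹ = (s⁻¹)⁻¹ = s
  (791 s⁻¹) / (76.9 s^-2):  [s⁻¹] / [s⁻²] = s
The terms do not share a single dimension (K vs s).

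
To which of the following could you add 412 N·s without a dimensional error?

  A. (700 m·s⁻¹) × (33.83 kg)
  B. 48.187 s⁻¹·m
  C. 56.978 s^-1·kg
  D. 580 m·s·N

Reference: N·s = kg·m·s⁻²·s = kg·m·s⁻¹.
Each option:
  A. [m·s⁻¹] · [kg] = kg·m·s⁻¹  ← same
  B. m·s⁻¹
  C. kg·s⁻¹
  D. N·m·s = kg·m·s⁻²·m·s = kg·m²·s⁻¹
Only A. matches kg·m·s⁻¹.

A.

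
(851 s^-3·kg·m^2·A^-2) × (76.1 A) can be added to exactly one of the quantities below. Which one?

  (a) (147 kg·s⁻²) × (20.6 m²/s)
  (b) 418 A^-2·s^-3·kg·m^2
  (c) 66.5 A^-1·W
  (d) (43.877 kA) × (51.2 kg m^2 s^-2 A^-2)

Reference: [kg·m²·s⁻³·A⁻²] · [A] = kg·m²·s⁻³·A⁻¹.
Each option:
  (a) [kg·s⁻²] · [m²·s⁻¹] = kg·m²·s⁻³
  (b) kg·m²·s⁻³·A⁻²
  (c) W·A⁻¹ = J·s⁻¹·A⁻¹ = kg·m²·s⁻³·A⁻¹  ← same
  (d) [A] · [kg·m²·s⁻²·A⁻²] = kg·m²·s⁻²·A⁻¹
Only (c) matches kg·m²·s⁻³·A⁻¹.

(c)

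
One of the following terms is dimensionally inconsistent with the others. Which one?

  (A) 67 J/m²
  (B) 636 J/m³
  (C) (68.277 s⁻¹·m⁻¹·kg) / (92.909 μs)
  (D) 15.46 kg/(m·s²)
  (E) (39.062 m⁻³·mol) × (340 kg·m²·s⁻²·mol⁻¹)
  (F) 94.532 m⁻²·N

(A)

Dimensions:
  (A) J·m⁻² = N·m·m⁻² = kg·s⁻²
  (B) J·m⁻³ = N·m·m⁻³ = kg·m⁻¹·s⁻²
  (C) [kg·m⁻¹·s⁻¹] / [s] = kg·m⁻¹·s⁻²
  (D) kg·m⁻¹·s⁻²
  (E) [m⁻³·mol] · [kg·m²·s⁻²·mol⁻¹] = kg·m⁻¹·s⁻²
  (F) N·m⁻² = kg·m·s⁻²·m⁻² = kg·m⁻¹·s⁻²
All reduce to kg·m⁻¹·s⁻² except (A), which is kg·s⁻².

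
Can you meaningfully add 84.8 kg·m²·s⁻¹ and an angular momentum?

Yes

Reduce each to base SI dimensions:
  84.8 kg·m²·s⁻¹:  kg·m²·s⁻¹
  an angular momentum:  [angular momentum] = kg·m²·s⁻¹
Both are kg·m²·s⁻¹, so they have the same dimensions and can be added.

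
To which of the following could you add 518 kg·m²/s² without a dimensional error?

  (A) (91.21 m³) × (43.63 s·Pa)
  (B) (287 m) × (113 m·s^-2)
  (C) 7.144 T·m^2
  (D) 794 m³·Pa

Reference: kg·m²·s⁻².
Each option:
  (A) [m³] · [kg·m⁻¹·s⁻¹] = kg·m²·s⁻¹
  (B) [m] · [m·s⁻²] = m²·s⁻²
  (C) T·m² = Wb·m⁻²·m² = kg·m²·s⁻²·A⁻¹
  (D) Pa·m³ = N·m⁻²·m³ = kg·m²·s⁻²  ← same
Only (D) matches kg·m²·s⁻².

(D)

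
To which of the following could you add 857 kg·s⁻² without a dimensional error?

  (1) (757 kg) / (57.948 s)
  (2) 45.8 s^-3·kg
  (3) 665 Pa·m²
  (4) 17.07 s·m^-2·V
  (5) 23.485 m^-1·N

Reference: kg·s⁻².
Each option:
  (1) [kg] / [s] = kg·s⁻¹
  (2) kg·s⁻³
  (3) Pa·m² = N·m⁻²·m² = kg·m·s⁻²
  (4) V·s·m⁻² = J·C⁻¹·s·m⁻² = kg·s⁻²·A⁻¹
  (5) N·m⁻¹ = kg·m·s⁻²·m⁻¹ = kg·s⁻²  ← same
Only (5) matches kg·s⁻².

(5)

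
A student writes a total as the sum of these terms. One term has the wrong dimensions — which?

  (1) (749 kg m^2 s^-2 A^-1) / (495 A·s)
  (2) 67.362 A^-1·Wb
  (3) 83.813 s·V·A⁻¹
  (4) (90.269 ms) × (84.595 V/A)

In SI base units:
  (1) [kg·m²·s⁻²·A⁻¹] / [s·A] = kg·m²·s⁻³·A⁻²
  (2) Wb·A⁻¹ = V·s·A⁻¹ = kg·m²·s⁻²·A⁻²
  (3) V·s·A⁻¹ = J·C⁻¹·s·A⁻¹ = kg·m²·s⁻²·A⁻²
  (4) [s] · [kg·m²·s⁻³·A⁻²] = kg·m²·s⁻²·A⁻²
All reduce to kg·m²·s⁻²·A⁻² except (1), which is kg·m²·s⁻³·A⁻².

(1)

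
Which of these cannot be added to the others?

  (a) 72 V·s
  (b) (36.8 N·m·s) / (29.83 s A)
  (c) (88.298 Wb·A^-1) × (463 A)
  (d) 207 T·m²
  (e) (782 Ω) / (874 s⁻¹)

(e)

Dimensions:
  (a) V·s = J·C⁻¹·s = kg·m²·s⁻²·A⁻¹
  (b) [kg·m²·s⁻¹] / [s·A] = kg·m²·s⁻²·A⁻¹
  (c) [kg·m²·s⁻²·A⁻²] · [A] = kg·m²·s⁻²·A⁻¹
  (d) T·m² = Wb·m⁻²·m² = kg·m²·s⁻²·A⁻¹
  (e) [kg·m²·s⁻³·A⁻²] / [s⁻¹] = kg·m²·s⁻²·A⁻²
All reduce to kg·m²·s⁻²·A⁻¹ except (e), which is kg·m²·s⁻²·A⁻².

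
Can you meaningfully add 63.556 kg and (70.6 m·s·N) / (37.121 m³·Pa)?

No

In SI base units:
  63.556 kg:  kg
  (70.6 m·s·N) / (37.121 m³·Pa):  [kg·m²·s⁻¹] / [kg·m²·s⁻²] = s
kg ≠ s, so they cannot be added.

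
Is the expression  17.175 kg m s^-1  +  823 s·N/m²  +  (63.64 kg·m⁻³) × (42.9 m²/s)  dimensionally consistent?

No

Work out the base dimensions of each:
  17.175 kg m s^-1:  kg·m·s⁻¹
  823 s·N/m²:  N·s·m⁻² = kg·m·s⁻²·s·m⁻² = kg·m⁻¹·s⁻¹
  (63.64 kg·m⁻³) × (42.9 m²/s):  [kg·m⁻³] · [m²·s⁻¹] = kg·m⁻¹·s⁻¹
The terms do not share a single dimension (kg·m·s⁻¹ vs kg·m⁻¹·s⁻¹).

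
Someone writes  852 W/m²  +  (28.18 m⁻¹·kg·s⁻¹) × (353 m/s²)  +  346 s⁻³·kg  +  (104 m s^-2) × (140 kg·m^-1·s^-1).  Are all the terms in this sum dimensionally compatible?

Dimensions:
  852 W/m²:  W·m⁻² = J·s⁻¹·m⁻² = kg·s⁻³
  (28.18 m⁻¹·kg·s⁻¹) × (353 m/s²):  [kg·m⁻¹·s⁻¹] · [m·s⁻²] = kg·s⁻³
  346 s⁻³·kg:  kg·s⁻³
  (104 m s^-2) × (140 kg·m^-1·s^-1):  [m·s⁻²] · [kg·m⁻¹·s⁻¹] = kg·s⁻³
Every term reduces to kg·s⁻³.

Yes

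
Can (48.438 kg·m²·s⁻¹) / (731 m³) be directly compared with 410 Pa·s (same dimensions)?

Yes

In SI base units:
  (48.438 kg·m²·s⁻¹) / (731 m³):  [kg·m²·s⁻¹] / [m³] = kg·m⁻¹·s⁻¹
  410 Pa·s:  Pa·s = N·m⁻²·s = kg·m⁻¹·s⁻¹
Both are kg·m⁻¹·s⁻¹, so they have the same dimensions and can be added.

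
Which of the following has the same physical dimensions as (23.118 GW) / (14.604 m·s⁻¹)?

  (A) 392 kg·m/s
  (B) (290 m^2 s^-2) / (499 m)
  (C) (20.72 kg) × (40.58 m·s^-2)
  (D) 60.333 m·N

(C)

Reference: [kg·m²·s⁻³] / [m·s⁻¹] = kg·m·s⁻².
Each option:
  (A) kg·m·s⁻¹
  (B) [m²·s⁻²] / [m] = m·s⁻²
  (C) [kg] · [m·s⁻²] = kg·m·s⁻²  ← same
  (D) N·m = kg·m·s⁻²·m = kg·m²·s⁻²
Only (C) matches kg·m·s⁻².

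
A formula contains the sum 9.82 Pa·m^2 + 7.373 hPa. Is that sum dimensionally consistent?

In SI base units:
  9.82 Pa·m^2:  Pa·m² = N·m⁻²·m² = kg·m·s⁻²
  7.373 hPa:  Pa = N·m⁻² = kg·m⁻¹·s⁻²
kg·m·s⁻² ≠ kg·m⁻¹·s⁻², so they cannot be added.

No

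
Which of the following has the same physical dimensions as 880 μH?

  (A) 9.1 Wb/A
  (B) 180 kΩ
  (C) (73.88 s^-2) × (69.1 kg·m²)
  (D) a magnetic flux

Reference: H = V·s·A⁻¹ = kg·m²·s⁻²·A⁻².
Each option:
  (A) Wb·A⁻¹ = V·s·A⁻¹ = kg·m²·s⁻²·A⁻²  ← same
  (B) Ω = V·A⁻¹ = kg·m²·s⁻³·A⁻²
  (C) [s⁻²] · [kg·m²] = kg·m²·s⁻²
  (D) [magnetic flux] = kg·m²·s⁻²·A⁻¹
Only (A) matches kg·m²·s⁻²·A⁻².

(A)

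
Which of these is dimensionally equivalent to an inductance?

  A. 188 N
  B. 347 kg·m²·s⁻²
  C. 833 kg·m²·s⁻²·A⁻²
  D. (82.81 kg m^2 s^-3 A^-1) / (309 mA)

C.

Reference: [inductance] = kg·m²·s⁻²·A⁻².
Each option:
  A. N = kg·m·s⁻²
  B. kg·m²·s⁻²
  C. kg·m²·s⁻²·A⁻²  ← same
  D. [kg·m²·s⁻³·A⁻¹] / [A] = kg·m²·s⁻³·A⁻²
Only C. matches kg·m²·s⁻²·A⁻².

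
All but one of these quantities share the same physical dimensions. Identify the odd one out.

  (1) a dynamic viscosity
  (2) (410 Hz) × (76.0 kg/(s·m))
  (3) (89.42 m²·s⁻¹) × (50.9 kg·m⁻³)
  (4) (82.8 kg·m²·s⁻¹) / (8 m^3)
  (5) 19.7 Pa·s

In SI base units:
  (1) [dynamic viscosity] = kg·m⁻¹·s⁻¹
  (2) [s⁻¹] · [kg·m⁻¹·s⁻¹] = kg·m⁻¹·s⁻²
  (3) [m²·s⁻¹] · [kg·m⁻³] = kg·m⁻¹·s⁻¹
  (4) [kg·m²·s⁻¹] / [m³] = kg·m⁻¹·s⁻¹
  (5) Pa·s = N·m⁻²·s = kg·m⁻¹·s⁻¹
All reduce to kg·m⁻¹·s⁻¹ except (2), which is kg·m⁻¹·s⁻².

(2)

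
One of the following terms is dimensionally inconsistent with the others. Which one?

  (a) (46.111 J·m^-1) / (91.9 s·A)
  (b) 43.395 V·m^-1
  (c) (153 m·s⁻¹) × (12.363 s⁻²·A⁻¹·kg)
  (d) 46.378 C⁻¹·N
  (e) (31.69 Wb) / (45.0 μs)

(e)

In SI base units:
  (a) [kg·m·s⁻²] / [s·A] = kg·m·s⁻³·A⁻¹
  (b) V·m⁻¹ = J·C⁻¹·m⁻¹ = kg·m·s⁻³·A⁻¹
  (c) [m·s⁻¹] · [kg·s⁻²·A⁻¹] = kg·m·s⁻³·A⁻¹
  (d) N·C⁻¹ = kg·m·s⁻²·(s·A)⁻¹ = kg·m·s⁻³·A⁻¹
  (e) [kg·m²·s⁻²·A⁻¹] / [s] = kg·m²·s⁻³·A⁻¹
All reduce to kg·m·s⁻³·A⁻¹ except (e), which is kg·m²·s⁻³·A⁻¹.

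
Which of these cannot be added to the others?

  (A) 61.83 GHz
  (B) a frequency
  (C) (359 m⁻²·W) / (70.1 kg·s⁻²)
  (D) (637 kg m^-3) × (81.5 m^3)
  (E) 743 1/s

(D)

In SI base units:
  (A) Hz = s⁻¹
  (B) [frequency] = s⁻¹
  (C) [kg·s⁻³] / [kg·s⁻²] = s⁻¹
  (D) [kg·m⁻³] · [m³] = kg
  (E) s⁻¹
All reduce to s⁻¹ except (D), which is kg.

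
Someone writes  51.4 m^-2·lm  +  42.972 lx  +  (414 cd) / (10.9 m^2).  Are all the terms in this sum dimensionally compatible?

Yes

Expand each in SI base units:
  51.4 m^-2·lm:  lm·m⁻² = cd·m⁻² = m⁻²·cd
  42.972 lx:  lx = lm·m⁻² = m⁻²·cd
  (414 cd) / (10.9 m^2):  [cd] / [m²] = m⁻²·cd
Every term reduces to m⁻²·cd.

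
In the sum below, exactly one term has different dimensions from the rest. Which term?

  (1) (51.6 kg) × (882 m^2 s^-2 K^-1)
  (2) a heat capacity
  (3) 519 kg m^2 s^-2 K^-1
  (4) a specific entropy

(4)

Work out the base dimensions of each:
  (1) [kg] · [m²·s⁻²·K⁻¹] = kg·m²·s⁻²·K⁻¹
  (2) [heat capacity] = kg·m²·s⁻²·K⁻¹
  (3) kg·m²·s⁻²·K⁻¹
  (4) [specific entropy] = m²·s⁻²·K⁻¹
All reduce to kg·m²·s⁻²·K⁻¹ except (4), which is m²·s⁻²·K⁻¹.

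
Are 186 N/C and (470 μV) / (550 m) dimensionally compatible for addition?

Yes

Work out the base dimensions of each:
  186 N/C:  N·C⁻¹ = kg·m·s⁻²·(s·A)⁻¹ = kg·m·s⁻³·A⁻¹
  (470 μV) / (550 m):  [kg·m²·s⁻³·A⁻¹] / [m] = kg·m·s⁻³·A⁻¹
Both are kg·m·s⁻³·A⁻¹, so they have the same dimensions and can be added.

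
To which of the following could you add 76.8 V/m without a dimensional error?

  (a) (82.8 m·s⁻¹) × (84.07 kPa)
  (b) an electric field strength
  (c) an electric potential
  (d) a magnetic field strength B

(b)

Reference: V·m⁻¹ = J·C⁻¹·m⁻¹ = kg·m·s⁻³·A⁻¹.
Each option:
  (a) [m·s⁻¹] · [kg·m⁻¹·s⁻²] = kg·s⁻³
  (b) [electric field strength] = kg·m·s⁻³·A⁻¹  ← same
  (c) [electric potential] = kg·m²·s⁻³·A⁻¹
  (d) [magnetic field strength B] = kg·s⁻²·A⁻¹
Only (b) matches kg·m·s⁻³·A⁻¹.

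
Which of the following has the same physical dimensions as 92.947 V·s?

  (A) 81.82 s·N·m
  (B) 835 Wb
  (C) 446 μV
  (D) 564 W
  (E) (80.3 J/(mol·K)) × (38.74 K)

Reference: V·s = J·C⁻¹·s = kg·m²·s⁻²·A⁻¹.
Each option:
  (A) N·m·s = kg·m·s⁻²·m·s = kg·m²·s⁻¹
  (B) Wb = V·s = kg·m²·s⁻²·A⁻¹  ← same
  (C) V = J·C⁻¹ = kg·m²·s⁻³·A⁻¹
  (D) W = J·s⁻¹ = kg·m²·s⁻³
  (E) [kg·m²·s⁻²·K⁻¹·mol⁻¹] · [K] = kg·m²·s⁻²·mol⁻¹
Only (B) matches kg·m²·s⁻²·A⁻¹.

(B)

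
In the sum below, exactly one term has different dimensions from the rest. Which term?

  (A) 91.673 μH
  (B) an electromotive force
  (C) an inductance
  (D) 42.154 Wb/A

Work out the base dimensions of each:
  (A) H = V·s·A⁻¹ = kg·m²·s⁻²·A⁻²
  (B) [electromotive force] = kg·m²·s⁻³·A⁻¹
  (C) [inductance] = kg·m²·s⁻²·A⁻²
  (D) Wb·A⁻¹ = V·s·A⁻¹ = kg·m²·s⁻²·A⁻²
All reduce to kg·m²·s⁻²·A⁻² except (B), which is kg·m²·s⁻³·A⁻¹.

(B)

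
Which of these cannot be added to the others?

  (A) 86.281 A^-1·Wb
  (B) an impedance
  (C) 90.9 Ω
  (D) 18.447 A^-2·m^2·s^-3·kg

(A)

Dimensions:
  (A) Wb·A⁻¹ = V·s·A⁻¹ = kg·m²·s⁻²·A⁻²
  (B) [impedance] = kg·m²·s⁻³·A⁻²
  (C) Ω = V·A⁻¹ = kg·m²·s⁻³·A⁻²
  (D) kg·m²·s⁻³·A⁻²
All reduce to kg·m²·s⁻³·A⁻² except (A), which is kg·m²·s⁻²·A⁻².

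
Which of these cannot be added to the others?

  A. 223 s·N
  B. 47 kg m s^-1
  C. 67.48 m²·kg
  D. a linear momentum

Dimensions:
  A. N·s = kg·m·s⁻²·s = kg·m·s⁻¹
  B. kg·m·s⁻¹
  C. kg·m²
  D. [linear momentum] = kg·m·s⁻¹
All reduce to kg·m·s⁻¹ except C., which is kg·m².

C.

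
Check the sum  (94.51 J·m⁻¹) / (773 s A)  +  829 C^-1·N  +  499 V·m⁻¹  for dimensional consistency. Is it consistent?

Yes

In SI base units:
  (94.51 J·m⁻¹) / (773 s A):  [kg·m·s⁻²] / [s·A] = kg·m·s⁻³·A⁻¹
  829 C^-1·N:  N·C⁻¹ = kg·m·s⁻²·(s·A)⁻¹ = kg·m·s⁻³·A⁻¹
  499 V·m⁻¹:  V·m⁻¹ = J·C⁻¹·m⁻¹ = kg·m·s⁻³·A⁻¹
Every term reduces to kg·m·s⁻³·A⁻¹.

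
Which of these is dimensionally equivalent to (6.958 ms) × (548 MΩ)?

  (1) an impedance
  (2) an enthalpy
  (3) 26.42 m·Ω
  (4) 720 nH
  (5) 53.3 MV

Reference: [s] · [kg·m²·s⁻³·A⁻²] = kg·m²·s⁻²·A⁻².
Each option:
  (1) [impedance] = kg·m²·s⁻³·A⁻²
  (2) [enthalpy] = kg·m²·s⁻²
  (3) Ω·m = V·A⁻¹·m = kg·m³·s⁻³·A⁻²
  (4) H = V·s·A⁻¹ = kg·m²·s⁻²·A⁻²  ← same
  (5) V = J·C⁻¹ = kg·m²·s⁻³·A⁻¹
Only (4) matches kg·m²·s⁻²·A⁻².

(4)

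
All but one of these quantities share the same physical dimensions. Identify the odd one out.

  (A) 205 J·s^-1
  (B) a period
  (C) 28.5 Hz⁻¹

(A)

Expand each in SI base units:
  (A) J·s⁻¹ = N·m·s⁻¹ = kg·m²·s⁻³
  (B) [period] = s
  (C) Hz⁻¹ = (s⁻¹)⁻¹ = s
All reduce to s except (A), which is kg·m²·s⁻³.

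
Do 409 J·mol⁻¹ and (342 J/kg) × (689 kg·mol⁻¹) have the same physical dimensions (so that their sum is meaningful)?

Dimensions:
  409 J·mol⁻¹:  J·mol⁻¹ = N·m·mol⁻¹ = kg·m²·s⁻²·mol⁻¹
  (342 J/kg) × (689 kg·mol⁻¹):  [m²·s⁻²] · [kg·mol⁻¹] = kg·m²·s⁻²·mol⁻¹
Both are kg·m²·s⁻²·mol⁻¹, so they have the same dimensions and can be added.

Yes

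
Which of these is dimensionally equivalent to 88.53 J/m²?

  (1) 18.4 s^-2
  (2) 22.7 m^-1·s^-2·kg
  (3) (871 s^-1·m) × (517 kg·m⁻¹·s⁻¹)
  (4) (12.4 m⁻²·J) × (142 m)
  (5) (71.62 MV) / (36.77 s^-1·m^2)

(3)

Reference: J·m⁻² = N·m·m⁻² = kg·s⁻².
Each option:
  (1) s⁻²
  (2) kg·m⁻¹·s⁻²
  (3) [m·s⁻¹] · [kg·m⁻¹·s⁻¹] = kg·s⁻²  ← same
  (4) [kg·s⁻²] · [m] = kg·m·s⁻²
  (5) [kg·m²·s⁻³·A⁻¹] / [m²·s⁻¹] = kg·s⁻²·A⁻¹
Only (3) matches kg·s⁻².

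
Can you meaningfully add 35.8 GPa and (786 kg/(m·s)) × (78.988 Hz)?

Yes

Work out the base dimensions of each:
  35.8 GPa:  Pa = N·m⁻² = kg·m⁻¹·s⁻²
  (786 kg/(m·s)) × (78.988 Hz):  [kg·m⁻¹·s⁻¹] · [s⁻¹] = kg·m⁻¹·s⁻²
Both are kg·m⁻¹·s⁻², so they have the same dimensions and can be added.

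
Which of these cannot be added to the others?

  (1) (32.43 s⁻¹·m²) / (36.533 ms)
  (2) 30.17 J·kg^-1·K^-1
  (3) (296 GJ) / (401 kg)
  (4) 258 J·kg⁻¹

Reduce each to base SI dimensions:
  (1) [m²·s⁻¹] / [s] = m²·s⁻²
  (2) J·kg⁻¹·K⁻¹ = N·m·kg⁻¹·K⁻¹ = m²·s⁻²·K⁻¹
  (3) [kg·m²·s⁻²] / [kg] = m²·s⁻²
  (4) J·kg⁻¹ = N·m·kg⁻¹ = m²·s⁻²
All reduce to m²·s⁻² except (2), which is m²·s⁻²·K⁻¹.

(2)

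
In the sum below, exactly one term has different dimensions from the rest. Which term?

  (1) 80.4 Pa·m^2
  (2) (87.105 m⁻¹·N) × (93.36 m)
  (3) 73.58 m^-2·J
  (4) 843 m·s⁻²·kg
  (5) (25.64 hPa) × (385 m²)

(3)

Work out the base dimensions of each:
  (1) Pa·m² = N·m⁻²·m² = kg·m·s⁻²
  (2) [kg·s⁻²] · [m] = kg·m·s⁻²
  (3) J·m⁻² = N·m·m⁻² = kg·s⁻²
  (4) kg·m·s⁻²
  (5) [kg·m⁻¹·s⁻²] · [m²] = kg·m·s⁻²
All reduce to kg·m·s⁻² except (3), which is kg·s⁻².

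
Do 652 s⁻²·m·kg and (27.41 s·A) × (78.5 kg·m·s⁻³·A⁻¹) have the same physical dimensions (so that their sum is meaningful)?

Reduce each to base SI dimensions:
  652 s⁻²·m·kg:  kg·m·s⁻²
  (27.41 s·A) × (78.5 kg·m·s⁻³·A⁻¹):  [s·A] · [kg·m·s⁻³·A⁻¹] = kg·m·s⁻²
Both are kg·m·s⁻², so they have the same dimensions and can be added.

Yes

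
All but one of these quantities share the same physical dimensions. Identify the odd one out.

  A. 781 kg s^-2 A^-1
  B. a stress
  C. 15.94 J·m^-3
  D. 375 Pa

A.

Dimensions:
  A. kg·s⁻²·A⁻¹
  B. [stress] = kg·m⁻¹·s⁻²
  C. J·m⁻³ = N·m·m⁻³ = kg·m⁻¹·s⁻²
  D. Pa = N·m⁻² = kg·m⁻¹·s⁻²
All reduce to kg·m⁻¹·s⁻² except A., which is kg·s⁻²·A⁻¹.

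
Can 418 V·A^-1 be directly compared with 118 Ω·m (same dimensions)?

Dimensions:
  418 V·A^-1:  V·A⁻¹ = J·C⁻¹·A⁻¹ = kg·m²·s⁻³·A⁻²
  118 Ω·m:  Ω·m = V·A⁻¹·m = kg·m³·s⁻³·A⁻²
kg·m²·s⁻³·A⁻² ≠ kg·m³·s⁻³·A⁻², so they cannot be added.

No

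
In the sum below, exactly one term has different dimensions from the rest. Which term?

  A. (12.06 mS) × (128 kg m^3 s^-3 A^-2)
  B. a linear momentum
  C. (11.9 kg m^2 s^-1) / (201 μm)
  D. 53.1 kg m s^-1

Dimensions:
  A. [kg⁻¹·m⁻²·s³·A²] · [kg·m³·s⁻³·A⁻²] = m
  B. [linear momentum] = kg·m·s⁻¹
  C. [kg·m²·s⁻¹] / [m] = kg·m·s⁻¹
  D. kg·m·s⁻¹
All reduce to kg·m·s⁻¹ except A., which is m.

A.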